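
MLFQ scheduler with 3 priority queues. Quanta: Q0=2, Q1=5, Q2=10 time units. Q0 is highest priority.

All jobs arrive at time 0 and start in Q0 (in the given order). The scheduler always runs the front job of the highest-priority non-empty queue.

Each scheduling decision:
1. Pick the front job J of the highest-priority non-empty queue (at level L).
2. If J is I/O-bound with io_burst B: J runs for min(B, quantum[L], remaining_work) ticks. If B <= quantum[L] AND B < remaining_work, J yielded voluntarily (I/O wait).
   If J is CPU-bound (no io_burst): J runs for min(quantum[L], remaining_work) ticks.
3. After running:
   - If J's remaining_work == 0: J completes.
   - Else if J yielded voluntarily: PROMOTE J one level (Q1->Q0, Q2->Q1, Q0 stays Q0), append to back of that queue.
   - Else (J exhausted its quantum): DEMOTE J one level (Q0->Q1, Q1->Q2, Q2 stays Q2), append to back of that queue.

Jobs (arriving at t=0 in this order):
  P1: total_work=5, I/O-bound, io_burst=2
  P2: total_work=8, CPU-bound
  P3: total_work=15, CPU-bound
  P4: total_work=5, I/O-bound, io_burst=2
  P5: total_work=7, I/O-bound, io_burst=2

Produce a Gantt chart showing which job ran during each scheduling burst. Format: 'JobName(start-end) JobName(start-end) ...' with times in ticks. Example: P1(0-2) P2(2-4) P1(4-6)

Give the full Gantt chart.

t=0-2: P1@Q0 runs 2, rem=3, I/O yield, promote→Q0. Q0=[P2,P3,P4,P5,P1] Q1=[] Q2=[]
t=2-4: P2@Q0 runs 2, rem=6, quantum used, demote→Q1. Q0=[P3,P4,P5,P1] Q1=[P2] Q2=[]
t=4-6: P3@Q0 runs 2, rem=13, quantum used, demote→Q1. Q0=[P4,P5,P1] Q1=[P2,P3] Q2=[]
t=6-8: P4@Q0 runs 2, rem=3, I/O yield, promote→Q0. Q0=[P5,P1,P4] Q1=[P2,P3] Q2=[]
t=8-10: P5@Q0 runs 2, rem=5, I/O yield, promote→Q0. Q0=[P1,P4,P5] Q1=[P2,P3] Q2=[]
t=10-12: P1@Q0 runs 2, rem=1, I/O yield, promote→Q0. Q0=[P4,P5,P1] Q1=[P2,P3] Q2=[]
t=12-14: P4@Q0 runs 2, rem=1, I/O yield, promote→Q0. Q0=[P5,P1,P4] Q1=[P2,P3] Q2=[]
t=14-16: P5@Q0 runs 2, rem=3, I/O yield, promote→Q0. Q0=[P1,P4,P5] Q1=[P2,P3] Q2=[]
t=16-17: P1@Q0 runs 1, rem=0, completes. Q0=[P4,P5] Q1=[P2,P3] Q2=[]
t=17-18: P4@Q0 runs 1, rem=0, completes. Q0=[P5] Q1=[P2,P3] Q2=[]
t=18-20: P5@Q0 runs 2, rem=1, I/O yield, promote→Q0. Q0=[P5] Q1=[P2,P3] Q2=[]
t=20-21: P5@Q0 runs 1, rem=0, completes. Q0=[] Q1=[P2,P3] Q2=[]
t=21-26: P2@Q1 runs 5, rem=1, quantum used, demote→Q2. Q0=[] Q1=[P3] Q2=[P2]
t=26-31: P3@Q1 runs 5, rem=8, quantum used, demote→Q2. Q0=[] Q1=[] Q2=[P2,P3]
t=31-32: P2@Q2 runs 1, rem=0, completes. Q0=[] Q1=[] Q2=[P3]
t=32-40: P3@Q2 runs 8, rem=0, completes. Q0=[] Q1=[] Q2=[]

Answer: P1(0-2) P2(2-4) P3(4-6) P4(6-8) P5(8-10) P1(10-12) P4(12-14) P5(14-16) P1(16-17) P4(17-18) P5(18-20) P5(20-21) P2(21-26) P3(26-31) P2(31-32) P3(32-40)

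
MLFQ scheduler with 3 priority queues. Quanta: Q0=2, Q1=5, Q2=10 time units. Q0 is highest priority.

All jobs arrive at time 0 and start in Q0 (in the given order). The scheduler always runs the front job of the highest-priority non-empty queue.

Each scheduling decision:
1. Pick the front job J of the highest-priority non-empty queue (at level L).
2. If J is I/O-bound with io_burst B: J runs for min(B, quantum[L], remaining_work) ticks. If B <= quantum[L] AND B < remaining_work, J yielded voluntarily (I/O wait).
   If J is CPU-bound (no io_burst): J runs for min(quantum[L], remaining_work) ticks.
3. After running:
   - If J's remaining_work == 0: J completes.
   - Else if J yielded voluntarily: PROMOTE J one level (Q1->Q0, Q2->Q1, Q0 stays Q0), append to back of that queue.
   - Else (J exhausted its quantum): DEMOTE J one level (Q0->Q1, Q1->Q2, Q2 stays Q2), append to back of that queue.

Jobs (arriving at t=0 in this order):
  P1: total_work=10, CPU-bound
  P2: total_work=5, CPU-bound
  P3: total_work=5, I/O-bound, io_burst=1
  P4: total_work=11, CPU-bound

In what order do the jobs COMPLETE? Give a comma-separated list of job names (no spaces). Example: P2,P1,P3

t=0-2: P1@Q0 runs 2, rem=8, quantum used, demote→Q1. Q0=[P2,P3,P4] Q1=[P1] Q2=[]
t=2-4: P2@Q0 runs 2, rem=3, quantum used, demote→Q1. Q0=[P3,P4] Q1=[P1,P2] Q2=[]
t=4-5: P3@Q0 runs 1, rem=4, I/O yield, promote→Q0. Q0=[P4,P3] Q1=[P1,P2] Q2=[]
t=5-7: P4@Q0 runs 2, rem=9, quantum used, demote→Q1. Q0=[P3] Q1=[P1,P2,P4] Q2=[]
t=7-8: P3@Q0 runs 1, rem=3, I/O yield, promote→Q0. Q0=[P3] Q1=[P1,P2,P4] Q2=[]
t=8-9: P3@Q0 runs 1, rem=2, I/O yield, promote→Q0. Q0=[P3] Q1=[P1,P2,P4] Q2=[]
t=9-10: P3@Q0 runs 1, rem=1, I/O yield, promote→Q0. Q0=[P3] Q1=[P1,P2,P4] Q2=[]
t=10-11: P3@Q0 runs 1, rem=0, completes. Q0=[] Q1=[P1,P2,P4] Q2=[]
t=11-16: P1@Q1 runs 5, rem=3, quantum used, demote→Q2. Q0=[] Q1=[P2,P4] Q2=[P1]
t=16-19: P2@Q1 runs 3, rem=0, completes. Q0=[] Q1=[P4] Q2=[P1]
t=19-24: P4@Q1 runs 5, rem=4, quantum used, demote→Q2. Q0=[] Q1=[] Q2=[P1,P4]
t=24-27: P1@Q2 runs 3, rem=0, completes. Q0=[] Q1=[] Q2=[P4]
t=27-31: P4@Q2 runs 4, rem=0, completes. Q0=[] Q1=[] Q2=[]

Answer: P3,P2,P1,P4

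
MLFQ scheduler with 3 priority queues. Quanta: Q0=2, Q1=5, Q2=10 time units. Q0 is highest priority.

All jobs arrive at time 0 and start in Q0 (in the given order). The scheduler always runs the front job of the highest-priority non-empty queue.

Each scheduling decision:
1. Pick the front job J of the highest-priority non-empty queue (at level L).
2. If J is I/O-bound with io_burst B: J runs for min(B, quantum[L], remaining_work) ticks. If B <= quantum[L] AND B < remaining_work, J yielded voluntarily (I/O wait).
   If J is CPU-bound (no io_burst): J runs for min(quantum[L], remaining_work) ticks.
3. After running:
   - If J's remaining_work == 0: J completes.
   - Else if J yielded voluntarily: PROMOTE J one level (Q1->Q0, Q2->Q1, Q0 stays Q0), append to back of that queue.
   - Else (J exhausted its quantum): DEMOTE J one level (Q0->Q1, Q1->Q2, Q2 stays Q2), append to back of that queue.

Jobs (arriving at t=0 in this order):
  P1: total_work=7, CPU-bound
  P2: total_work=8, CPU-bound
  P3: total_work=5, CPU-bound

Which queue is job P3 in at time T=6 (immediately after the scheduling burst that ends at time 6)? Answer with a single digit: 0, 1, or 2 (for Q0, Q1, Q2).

Answer: 1

Derivation:
t=0-2: P1@Q0 runs 2, rem=5, quantum used, demote→Q1. Q0=[P2,P3] Q1=[P1] Q2=[]
t=2-4: P2@Q0 runs 2, rem=6, quantum used, demote→Q1. Q0=[P3] Q1=[P1,P2] Q2=[]
t=4-6: P3@Q0 runs 2, rem=3, quantum used, demote→Q1. Q0=[] Q1=[P1,P2,P3] Q2=[]
t=6-11: P1@Q1 runs 5, rem=0, completes. Q0=[] Q1=[P2,P3] Q2=[]
t=11-16: P2@Q1 runs 5, rem=1, quantum used, demote→Q2. Q0=[] Q1=[P3] Q2=[P2]
t=16-19: P3@Q1 runs 3, rem=0, completes. Q0=[] Q1=[] Q2=[P2]
t=19-20: P2@Q2 runs 1, rem=0, completes. Q0=[] Q1=[] Q2=[]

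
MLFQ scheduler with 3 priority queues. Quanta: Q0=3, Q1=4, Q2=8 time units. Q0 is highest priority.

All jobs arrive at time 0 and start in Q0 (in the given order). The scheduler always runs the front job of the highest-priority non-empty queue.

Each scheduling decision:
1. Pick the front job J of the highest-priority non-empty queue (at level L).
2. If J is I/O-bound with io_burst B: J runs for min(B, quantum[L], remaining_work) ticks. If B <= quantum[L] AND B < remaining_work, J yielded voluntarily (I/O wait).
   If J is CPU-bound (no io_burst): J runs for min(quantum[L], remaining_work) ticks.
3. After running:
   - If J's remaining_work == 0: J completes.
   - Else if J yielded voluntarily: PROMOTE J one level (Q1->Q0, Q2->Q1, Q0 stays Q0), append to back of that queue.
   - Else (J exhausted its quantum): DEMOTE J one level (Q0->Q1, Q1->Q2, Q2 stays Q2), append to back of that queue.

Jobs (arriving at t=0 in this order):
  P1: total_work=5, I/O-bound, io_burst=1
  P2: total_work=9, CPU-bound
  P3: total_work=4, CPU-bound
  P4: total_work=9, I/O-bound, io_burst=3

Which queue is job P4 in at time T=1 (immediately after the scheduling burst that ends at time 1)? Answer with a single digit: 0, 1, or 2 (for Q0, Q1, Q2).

t=0-1: P1@Q0 runs 1, rem=4, I/O yield, promote→Q0. Q0=[P2,P3,P4,P1] Q1=[] Q2=[]
t=1-4: P2@Q0 runs 3, rem=6, quantum used, demote→Q1. Q0=[P3,P4,P1] Q1=[P2] Q2=[]
t=4-7: P3@Q0 runs 3, rem=1, quantum used, demote→Q1. Q0=[P4,P1] Q1=[P2,P3] Q2=[]
t=7-10: P4@Q0 runs 3, rem=6, I/O yield, promote→Q0. Q0=[P1,P4] Q1=[P2,P3] Q2=[]
t=10-11: P1@Q0 runs 1, rem=3, I/O yield, promote→Q0. Q0=[P4,P1] Q1=[P2,P3] Q2=[]
t=11-14: P4@Q0 runs 3, rem=3, I/O yield, promote→Q0. Q0=[P1,P4] Q1=[P2,P3] Q2=[]
t=14-15: P1@Q0 runs 1, rem=2, I/O yield, promote→Q0. Q0=[P4,P1] Q1=[P2,P3] Q2=[]
t=15-18: P4@Q0 runs 3, rem=0, completes. Q0=[P1] Q1=[P2,P3] Q2=[]
t=18-19: P1@Q0 runs 1, rem=1, I/O yield, promote→Q0. Q0=[P1] Q1=[P2,P3] Q2=[]
t=19-20: P1@Q0 runs 1, rem=0, completes. Q0=[] Q1=[P2,P3] Q2=[]
t=20-24: P2@Q1 runs 4, rem=2, quantum used, demote→Q2. Q0=[] Q1=[P3] Q2=[P2]
t=24-25: P3@Q1 runs 1, rem=0, completes. Q0=[] Q1=[] Q2=[P2]
t=25-27: P2@Q2 runs 2, rem=0, completes. Q0=[] Q1=[] Q2=[]

Answer: 0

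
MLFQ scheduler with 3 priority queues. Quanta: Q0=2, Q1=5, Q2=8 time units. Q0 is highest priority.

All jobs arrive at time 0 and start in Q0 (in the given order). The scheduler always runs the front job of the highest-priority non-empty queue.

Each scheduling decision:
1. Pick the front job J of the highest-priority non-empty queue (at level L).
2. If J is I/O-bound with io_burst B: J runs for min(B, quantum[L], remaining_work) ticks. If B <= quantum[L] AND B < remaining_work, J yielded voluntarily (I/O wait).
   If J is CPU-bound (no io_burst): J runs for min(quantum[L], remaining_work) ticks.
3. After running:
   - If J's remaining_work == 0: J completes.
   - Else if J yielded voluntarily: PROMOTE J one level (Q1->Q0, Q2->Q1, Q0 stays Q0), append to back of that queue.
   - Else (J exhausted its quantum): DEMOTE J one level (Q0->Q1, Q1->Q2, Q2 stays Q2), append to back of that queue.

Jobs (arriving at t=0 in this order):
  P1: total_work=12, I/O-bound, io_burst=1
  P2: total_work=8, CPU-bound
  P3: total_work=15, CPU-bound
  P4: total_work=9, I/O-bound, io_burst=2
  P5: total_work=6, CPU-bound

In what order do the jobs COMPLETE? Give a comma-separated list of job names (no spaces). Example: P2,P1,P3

Answer: P4,P1,P5,P2,P3

Derivation:
t=0-1: P1@Q0 runs 1, rem=11, I/O yield, promote→Q0. Q0=[P2,P3,P4,P5,P1] Q1=[] Q2=[]
t=1-3: P2@Q0 runs 2, rem=6, quantum used, demote→Q1. Q0=[P3,P4,P5,P1] Q1=[P2] Q2=[]
t=3-5: P3@Q0 runs 2, rem=13, quantum used, demote→Q1. Q0=[P4,P5,P1] Q1=[P2,P3] Q2=[]
t=5-7: P4@Q0 runs 2, rem=7, I/O yield, promote→Q0. Q0=[P5,P1,P4] Q1=[P2,P3] Q2=[]
t=7-9: P5@Q0 runs 2, rem=4, quantum used, demote→Q1. Q0=[P1,P4] Q1=[P2,P3,P5] Q2=[]
t=9-10: P1@Q0 runs 1, rem=10, I/O yield, promote→Q0. Q0=[P4,P1] Q1=[P2,P3,P5] Q2=[]
t=10-12: P4@Q0 runs 2, rem=5, I/O yield, promote→Q0. Q0=[P1,P4] Q1=[P2,P3,P5] Q2=[]
t=12-13: P1@Q0 runs 1, rem=9, I/O yield, promote→Q0. Q0=[P4,P1] Q1=[P2,P3,P5] Q2=[]
t=13-15: P4@Q0 runs 2, rem=3, I/O yield, promote→Q0. Q0=[P1,P4] Q1=[P2,P3,P5] Q2=[]
t=15-16: P1@Q0 runs 1, rem=8, I/O yield, promote→Q0. Q0=[P4,P1] Q1=[P2,P3,P5] Q2=[]
t=16-18: P4@Q0 runs 2, rem=1, I/O yield, promote→Q0. Q0=[P1,P4] Q1=[P2,P3,P5] Q2=[]
t=18-19: P1@Q0 runs 1, rem=7, I/O yield, promote→Q0. Q0=[P4,P1] Q1=[P2,P3,P5] Q2=[]
t=19-20: P4@Q0 runs 1, rem=0, completes. Q0=[P1] Q1=[P2,P3,P5] Q2=[]
t=20-21: P1@Q0 runs 1, rem=6, I/O yield, promote→Q0. Q0=[P1] Q1=[P2,P3,P5] Q2=[]
t=21-22: P1@Q0 runs 1, rem=5, I/O yield, promote→Q0. Q0=[P1] Q1=[P2,P3,P5] Q2=[]
t=22-23: P1@Q0 runs 1, rem=4, I/O yield, promote→Q0. Q0=[P1] Q1=[P2,P3,P5] Q2=[]
t=23-24: P1@Q0 runs 1, rem=3, I/O yield, promote→Q0. Q0=[P1] Q1=[P2,P3,P5] Q2=[]
t=24-25: P1@Q0 runs 1, rem=2, I/O yield, promote→Q0. Q0=[P1] Q1=[P2,P3,P5] Q2=[]
t=25-26: P1@Q0 runs 1, rem=1, I/O yield, promote→Q0. Q0=[P1] Q1=[P2,P3,P5] Q2=[]
t=26-27: P1@Q0 runs 1, rem=0, completes. Q0=[] Q1=[P2,P3,P5] Q2=[]
t=27-32: P2@Q1 runs 5, rem=1, quantum used, demote→Q2. Q0=[] Q1=[P3,P5] Q2=[P2]
t=32-37: P3@Q1 runs 5, rem=8, quantum used, demote→Q2. Q0=[] Q1=[P5] Q2=[P2,P3]
t=37-41: P5@Q1 runs 4, rem=0, completes. Q0=[] Q1=[] Q2=[P2,P3]
t=41-42: P2@Q2 runs 1, rem=0, completes. Q0=[] Q1=[] Q2=[P3]
t=42-50: P3@Q2 runs 8, rem=0, completes. Q0=[] Q1=[] Q2=[]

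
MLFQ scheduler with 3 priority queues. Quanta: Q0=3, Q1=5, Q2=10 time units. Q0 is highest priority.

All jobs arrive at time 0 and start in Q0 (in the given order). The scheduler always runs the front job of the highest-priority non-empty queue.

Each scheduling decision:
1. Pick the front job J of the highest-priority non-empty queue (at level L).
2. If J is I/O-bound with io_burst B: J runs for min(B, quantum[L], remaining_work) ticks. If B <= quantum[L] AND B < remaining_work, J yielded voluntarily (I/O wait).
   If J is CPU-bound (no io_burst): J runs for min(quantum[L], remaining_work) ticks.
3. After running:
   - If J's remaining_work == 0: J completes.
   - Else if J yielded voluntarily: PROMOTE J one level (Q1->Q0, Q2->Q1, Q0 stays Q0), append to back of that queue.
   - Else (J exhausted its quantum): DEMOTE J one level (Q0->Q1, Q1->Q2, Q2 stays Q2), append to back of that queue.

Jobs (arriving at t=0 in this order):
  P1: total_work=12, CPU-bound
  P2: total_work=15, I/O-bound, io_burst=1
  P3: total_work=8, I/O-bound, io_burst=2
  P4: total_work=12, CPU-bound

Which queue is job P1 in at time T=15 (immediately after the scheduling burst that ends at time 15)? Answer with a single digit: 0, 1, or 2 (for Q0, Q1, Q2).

Answer: 1

Derivation:
t=0-3: P1@Q0 runs 3, rem=9, quantum used, demote→Q1. Q0=[P2,P3,P4] Q1=[P1] Q2=[]
t=3-4: P2@Q0 runs 1, rem=14, I/O yield, promote→Q0. Q0=[P3,P4,P2] Q1=[P1] Q2=[]
t=4-6: P3@Q0 runs 2, rem=6, I/O yield, promote→Q0. Q0=[P4,P2,P3] Q1=[P1] Q2=[]
t=6-9: P4@Q0 runs 3, rem=9, quantum used, demote→Q1. Q0=[P2,P3] Q1=[P1,P4] Q2=[]
t=9-10: P2@Q0 runs 1, rem=13, I/O yield, promote→Q0. Q0=[P3,P2] Q1=[P1,P4] Q2=[]
t=10-12: P3@Q0 runs 2, rem=4, I/O yield, promote→Q0. Q0=[P2,P3] Q1=[P1,P4] Q2=[]
t=12-13: P2@Q0 runs 1, rem=12, I/O yield, promote→Q0. Q0=[P3,P2] Q1=[P1,P4] Q2=[]
t=13-15: P3@Q0 runs 2, rem=2, I/O yield, promote→Q0. Q0=[P2,P3] Q1=[P1,P4] Q2=[]
t=15-16: P2@Q0 runs 1, rem=11, I/O yield, promote→Q0. Q0=[P3,P2] Q1=[P1,P4] Q2=[]
t=16-18: P3@Q0 runs 2, rem=0, completes. Q0=[P2] Q1=[P1,P4] Q2=[]
t=18-19: P2@Q0 runs 1, rem=10, I/O yield, promote→Q0. Q0=[P2] Q1=[P1,P4] Q2=[]
t=19-20: P2@Q0 runs 1, rem=9, I/O yield, promote→Q0. Q0=[P2] Q1=[P1,P4] Q2=[]
t=20-21: P2@Q0 runs 1, rem=8, I/O yield, promote→Q0. Q0=[P2] Q1=[P1,P4] Q2=[]
t=21-22: P2@Q0 runs 1, rem=7, I/O yield, promote→Q0. Q0=[P2] Q1=[P1,P4] Q2=[]
t=22-23: P2@Q0 runs 1, rem=6, I/O yield, promote→Q0. Q0=[P2] Q1=[P1,P4] Q2=[]
t=23-24: P2@Q0 runs 1, rem=5, I/O yield, promote→Q0. Q0=[P2] Q1=[P1,P4] Q2=[]
t=24-25: P2@Q0 runs 1, rem=4, I/O yield, promote→Q0. Q0=[P2] Q1=[P1,P4] Q2=[]
t=25-26: P2@Q0 runs 1, rem=3, I/O yield, promote→Q0. Q0=[P2] Q1=[P1,P4] Q2=[]
t=26-27: P2@Q0 runs 1, rem=2, I/O yield, promote→Q0. Q0=[P2] Q1=[P1,P4] Q2=[]
t=27-28: P2@Q0 runs 1, rem=1, I/O yield, promote→Q0. Q0=[P2] Q1=[P1,P4] Q2=[]
t=28-29: P2@Q0 runs 1, rem=0, completes. Q0=[] Q1=[P1,P4] Q2=[]
t=29-34: P1@Q1 runs 5, rem=4, quantum used, demote→Q2. Q0=[] Q1=[P4] Q2=[P1]
t=34-39: P4@Q1 runs 5, rem=4, quantum used, demote→Q2. Q0=[] Q1=[] Q2=[P1,P4]
t=39-43: P1@Q2 runs 4, rem=0, completes. Q0=[] Q1=[] Q2=[P4]
t=43-47: P4@Q2 runs 4, rem=0, completes. Q0=[] Q1=[] Q2=[]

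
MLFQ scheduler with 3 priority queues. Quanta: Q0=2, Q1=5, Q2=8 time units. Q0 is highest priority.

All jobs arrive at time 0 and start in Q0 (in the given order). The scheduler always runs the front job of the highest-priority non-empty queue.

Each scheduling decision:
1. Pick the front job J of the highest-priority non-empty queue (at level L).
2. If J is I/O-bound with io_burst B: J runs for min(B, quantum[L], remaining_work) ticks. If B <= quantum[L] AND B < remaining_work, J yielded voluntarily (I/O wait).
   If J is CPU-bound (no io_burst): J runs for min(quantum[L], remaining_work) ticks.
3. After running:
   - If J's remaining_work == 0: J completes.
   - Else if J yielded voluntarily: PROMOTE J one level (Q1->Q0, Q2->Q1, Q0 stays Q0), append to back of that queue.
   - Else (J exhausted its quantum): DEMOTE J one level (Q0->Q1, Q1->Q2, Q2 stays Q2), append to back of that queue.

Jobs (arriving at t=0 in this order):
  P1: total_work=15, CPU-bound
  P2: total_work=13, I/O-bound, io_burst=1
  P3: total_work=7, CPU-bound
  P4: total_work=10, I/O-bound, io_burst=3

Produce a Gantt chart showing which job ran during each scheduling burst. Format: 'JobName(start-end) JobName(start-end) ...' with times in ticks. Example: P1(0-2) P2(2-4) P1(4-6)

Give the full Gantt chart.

t=0-2: P1@Q0 runs 2, rem=13, quantum used, demote→Q1. Q0=[P2,P3,P4] Q1=[P1] Q2=[]
t=2-3: P2@Q0 runs 1, rem=12, I/O yield, promote→Q0. Q0=[P3,P4,P2] Q1=[P1] Q2=[]
t=3-5: P3@Q0 runs 2, rem=5, quantum used, demote→Q1. Q0=[P4,P2] Q1=[P1,P3] Q2=[]
t=5-7: P4@Q0 runs 2, rem=8, quantum used, demote→Q1. Q0=[P2] Q1=[P1,P3,P4] Q2=[]
t=7-8: P2@Q0 runs 1, rem=11, I/O yield, promote→Q0. Q0=[P2] Q1=[P1,P3,P4] Q2=[]
t=8-9: P2@Q0 runs 1, rem=10, I/O yield, promote→Q0. Q0=[P2] Q1=[P1,P3,P4] Q2=[]
t=9-10: P2@Q0 runs 1, rem=9, I/O yield, promote→Q0. Q0=[P2] Q1=[P1,P3,P4] Q2=[]
t=10-11: P2@Q0 runs 1, rem=8, I/O yield, promote→Q0. Q0=[P2] Q1=[P1,P3,P4] Q2=[]
t=11-12: P2@Q0 runs 1, rem=7, I/O yield, promote→Q0. Q0=[P2] Q1=[P1,P3,P4] Q2=[]
t=12-13: P2@Q0 runs 1, rem=6, I/O yield, promote→Q0. Q0=[P2] Q1=[P1,P3,P4] Q2=[]
t=13-14: P2@Q0 runs 1, rem=5, I/O yield, promote→Q0. Q0=[P2] Q1=[P1,P3,P4] Q2=[]
t=14-15: P2@Q0 runs 1, rem=4, I/O yield, promote→Q0. Q0=[P2] Q1=[P1,P3,P4] Q2=[]
t=15-16: P2@Q0 runs 1, rem=3, I/O yield, promote→Q0. Q0=[P2] Q1=[P1,P3,P4] Q2=[]
t=16-17: P2@Q0 runs 1, rem=2, I/O yield, promote→Q0. Q0=[P2] Q1=[P1,P3,P4] Q2=[]
t=17-18: P2@Q0 runs 1, rem=1, I/O yield, promote→Q0. Q0=[P2] Q1=[P1,P3,P4] Q2=[]
t=18-19: P2@Q0 runs 1, rem=0, completes. Q0=[] Q1=[P1,P3,P4] Q2=[]
t=19-24: P1@Q1 runs 5, rem=8, quantum used, demote→Q2. Q0=[] Q1=[P3,P4] Q2=[P1]
t=24-29: P3@Q1 runs 5, rem=0, completes. Q0=[] Q1=[P4] Q2=[P1]
t=29-32: P4@Q1 runs 3, rem=5, I/O yield, promote→Q0. Q0=[P4] Q1=[] Q2=[P1]
t=32-34: P4@Q0 runs 2, rem=3, quantum used, demote→Q1. Q0=[] Q1=[P4] Q2=[P1]
t=34-37: P4@Q1 runs 3, rem=0, completes. Q0=[] Q1=[] Q2=[P1]
t=37-45: P1@Q2 runs 8, rem=0, completes. Q0=[] Q1=[] Q2=[]

Answer: P1(0-2) P2(2-3) P3(3-5) P4(5-7) P2(7-8) P2(8-9) P2(9-10) P2(10-11) P2(11-12) P2(12-13) P2(13-14) P2(14-15) P2(15-16) P2(16-17) P2(17-18) P2(18-19) P1(19-24) P3(24-29) P4(29-32) P4(32-34) P4(34-37) P1(37-45)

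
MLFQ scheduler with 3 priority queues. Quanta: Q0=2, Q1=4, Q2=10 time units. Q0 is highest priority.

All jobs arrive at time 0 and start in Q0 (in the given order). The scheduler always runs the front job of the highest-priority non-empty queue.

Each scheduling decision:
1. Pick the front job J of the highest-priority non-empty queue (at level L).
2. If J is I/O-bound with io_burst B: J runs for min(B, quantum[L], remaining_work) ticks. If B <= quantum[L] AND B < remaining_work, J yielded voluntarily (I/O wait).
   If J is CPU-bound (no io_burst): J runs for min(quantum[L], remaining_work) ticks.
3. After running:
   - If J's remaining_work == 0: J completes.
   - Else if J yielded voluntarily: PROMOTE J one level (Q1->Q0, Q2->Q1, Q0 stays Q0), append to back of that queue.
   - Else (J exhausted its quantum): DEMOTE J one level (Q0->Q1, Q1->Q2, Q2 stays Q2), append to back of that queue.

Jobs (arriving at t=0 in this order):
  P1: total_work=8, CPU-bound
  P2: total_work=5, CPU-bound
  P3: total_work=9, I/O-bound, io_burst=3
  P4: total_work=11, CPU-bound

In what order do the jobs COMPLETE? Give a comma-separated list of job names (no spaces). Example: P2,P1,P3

t=0-2: P1@Q0 runs 2, rem=6, quantum used, demote→Q1. Q0=[P2,P3,P4] Q1=[P1] Q2=[]
t=2-4: P2@Q0 runs 2, rem=3, quantum used, demote→Q1. Q0=[P3,P4] Q1=[P1,P2] Q2=[]
t=4-6: P3@Q0 runs 2, rem=7, quantum used, demote→Q1. Q0=[P4] Q1=[P1,P2,P3] Q2=[]
t=6-8: P4@Q0 runs 2, rem=9, quantum used, demote→Q1. Q0=[] Q1=[P1,P2,P3,P4] Q2=[]
t=8-12: P1@Q1 runs 4, rem=2, quantum used, demote→Q2. Q0=[] Q1=[P2,P3,P4] Q2=[P1]
t=12-15: P2@Q1 runs 3, rem=0, completes. Q0=[] Q1=[P3,P4] Q2=[P1]
t=15-18: P3@Q1 runs 3, rem=4, I/O yield, promote→Q0. Q0=[P3] Q1=[P4] Q2=[P1]
t=18-20: P3@Q0 runs 2, rem=2, quantum used, demote→Q1. Q0=[] Q1=[P4,P3] Q2=[P1]
t=20-24: P4@Q1 runs 4, rem=5, quantum used, demote→Q2. Q0=[] Q1=[P3] Q2=[P1,P4]
t=24-26: P3@Q1 runs 2, rem=0, completes. Q0=[] Q1=[] Q2=[P1,P4]
t=26-28: P1@Q2 runs 2, rem=0, completes. Q0=[] Q1=[] Q2=[P4]
t=28-33: P4@Q2 runs 5, rem=0, completes. Q0=[] Q1=[] Q2=[]

Answer: P2,P3,P1,P4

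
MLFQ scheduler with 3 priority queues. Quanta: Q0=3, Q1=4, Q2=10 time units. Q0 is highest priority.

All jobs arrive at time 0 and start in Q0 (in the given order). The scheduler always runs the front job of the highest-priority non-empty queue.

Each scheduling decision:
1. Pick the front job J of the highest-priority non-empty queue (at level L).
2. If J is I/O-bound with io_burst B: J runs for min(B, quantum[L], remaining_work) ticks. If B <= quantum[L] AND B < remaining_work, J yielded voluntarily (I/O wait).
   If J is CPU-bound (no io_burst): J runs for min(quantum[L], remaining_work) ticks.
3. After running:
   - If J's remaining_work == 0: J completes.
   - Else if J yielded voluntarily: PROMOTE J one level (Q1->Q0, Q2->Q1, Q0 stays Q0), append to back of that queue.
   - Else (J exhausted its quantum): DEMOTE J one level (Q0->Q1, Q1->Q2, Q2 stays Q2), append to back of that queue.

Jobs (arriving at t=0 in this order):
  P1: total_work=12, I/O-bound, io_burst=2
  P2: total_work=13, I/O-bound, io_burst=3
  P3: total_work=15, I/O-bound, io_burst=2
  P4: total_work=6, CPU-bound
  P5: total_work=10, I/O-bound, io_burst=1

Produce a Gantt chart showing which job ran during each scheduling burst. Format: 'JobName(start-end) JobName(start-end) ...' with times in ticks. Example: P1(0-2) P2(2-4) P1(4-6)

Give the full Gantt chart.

Answer: P1(0-2) P2(2-5) P3(5-7) P4(7-10) P5(10-11) P1(11-13) P2(13-16) P3(16-18) P5(18-19) P1(19-21) P2(21-24) P3(24-26) P5(26-27) P1(27-29) P2(29-32) P3(32-34) P5(34-35) P1(35-37) P2(37-38) P3(38-40) P5(40-41) P1(41-43) P3(43-45) P5(45-46) P3(46-48) P5(48-49) P3(49-50) P5(50-51) P5(51-52) P5(52-53) P4(53-56)

Derivation:
t=0-2: P1@Q0 runs 2, rem=10, I/O yield, promote→Q0. Q0=[P2,P3,P4,P5,P1] Q1=[] Q2=[]
t=2-5: P2@Q0 runs 3, rem=10, I/O yield, promote→Q0. Q0=[P3,P4,P5,P1,P2] Q1=[] Q2=[]
t=5-7: P3@Q0 runs 2, rem=13, I/O yield, promote→Q0. Q0=[P4,P5,P1,P2,P3] Q1=[] Q2=[]
t=7-10: P4@Q0 runs 3, rem=3, quantum used, demote→Q1. Q0=[P5,P1,P2,P3] Q1=[P4] Q2=[]
t=10-11: P5@Q0 runs 1, rem=9, I/O yield, promote→Q0. Q0=[P1,P2,P3,P5] Q1=[P4] Q2=[]
t=11-13: P1@Q0 runs 2, rem=8, I/O yield, promote→Q0. Q0=[P2,P3,P5,P1] Q1=[P4] Q2=[]
t=13-16: P2@Q0 runs 3, rem=7, I/O yield, promote→Q0. Q0=[P3,P5,P1,P2] Q1=[P4] Q2=[]
t=16-18: P3@Q0 runs 2, rem=11, I/O yield, promote→Q0. Q0=[P5,P1,P2,P3] Q1=[P4] Q2=[]
t=18-19: P5@Q0 runs 1, rem=8, I/O yield, promote→Q0. Q0=[P1,P2,P3,P5] Q1=[P4] Q2=[]
t=19-21: P1@Q0 runs 2, rem=6, I/O yield, promote→Q0. Q0=[P2,P3,P5,P1] Q1=[P4] Q2=[]
t=21-24: P2@Q0 runs 3, rem=4, I/O yield, promote→Q0. Q0=[P3,P5,P1,P2] Q1=[P4] Q2=[]
t=24-26: P3@Q0 runs 2, rem=9, I/O yield, promote→Q0. Q0=[P5,P1,P2,P3] Q1=[P4] Q2=[]
t=26-27: P5@Q0 runs 1, rem=7, I/O yield, promote→Q0. Q0=[P1,P2,P3,P5] Q1=[P4] Q2=[]
t=27-29: P1@Q0 runs 2, rem=4, I/O yield, promote→Q0. Q0=[P2,P3,P5,P1] Q1=[P4] Q2=[]
t=29-32: P2@Q0 runs 3, rem=1, I/O yield, promote→Q0. Q0=[P3,P5,P1,P2] Q1=[P4] Q2=[]
t=32-34: P3@Q0 runs 2, rem=7, I/O yield, promote→Q0. Q0=[P5,P1,P2,P3] Q1=[P4] Q2=[]
t=34-35: P5@Q0 runs 1, rem=6, I/O yield, promote→Q0. Q0=[P1,P2,P3,P5] Q1=[P4] Q2=[]
t=35-37: P1@Q0 runs 2, rem=2, I/O yield, promote→Q0. Q0=[P2,P3,P5,P1] Q1=[P4] Q2=[]
t=37-38: P2@Q0 runs 1, rem=0, completes. Q0=[P3,P5,P1] Q1=[P4] Q2=[]
t=38-40: P3@Q0 runs 2, rem=5, I/O yield, promote→Q0. Q0=[P5,P1,P3] Q1=[P4] Q2=[]
t=40-41: P5@Q0 runs 1, rem=5, I/O yield, promote→Q0. Q0=[P1,P3,P5] Q1=[P4] Q2=[]
t=41-43: P1@Q0 runs 2, rem=0, completes. Q0=[P3,P5] Q1=[P4] Q2=[]
t=43-45: P3@Q0 runs 2, rem=3, I/O yield, promote→Q0. Q0=[P5,P3] Q1=[P4] Q2=[]
t=45-46: P5@Q0 runs 1, rem=4, I/O yield, promote→Q0. Q0=[P3,P5] Q1=[P4] Q2=[]
t=46-48: P3@Q0 runs 2, rem=1, I/O yield, promote→Q0. Q0=[P5,P3] Q1=[P4] Q2=[]
t=48-49: P5@Q0 runs 1, rem=3, I/O yield, promote→Q0. Q0=[P3,P5] Q1=[P4] Q2=[]
t=49-50: P3@Q0 runs 1, rem=0, completes. Q0=[P5] Q1=[P4] Q2=[]
t=50-51: P5@Q0 runs 1, rem=2, I/O yield, promote→Q0. Q0=[P5] Q1=[P4] Q2=[]
t=51-52: P5@Q0 runs 1, rem=1, I/O yield, promote→Q0. Q0=[P5] Q1=[P4] Q2=[]
t=52-53: P5@Q0 runs 1, rem=0, completes. Q0=[] Q1=[P4] Q2=[]
t=53-56: P4@Q1 runs 3, rem=0, completes. Q0=[] Q1=[] Q2=[]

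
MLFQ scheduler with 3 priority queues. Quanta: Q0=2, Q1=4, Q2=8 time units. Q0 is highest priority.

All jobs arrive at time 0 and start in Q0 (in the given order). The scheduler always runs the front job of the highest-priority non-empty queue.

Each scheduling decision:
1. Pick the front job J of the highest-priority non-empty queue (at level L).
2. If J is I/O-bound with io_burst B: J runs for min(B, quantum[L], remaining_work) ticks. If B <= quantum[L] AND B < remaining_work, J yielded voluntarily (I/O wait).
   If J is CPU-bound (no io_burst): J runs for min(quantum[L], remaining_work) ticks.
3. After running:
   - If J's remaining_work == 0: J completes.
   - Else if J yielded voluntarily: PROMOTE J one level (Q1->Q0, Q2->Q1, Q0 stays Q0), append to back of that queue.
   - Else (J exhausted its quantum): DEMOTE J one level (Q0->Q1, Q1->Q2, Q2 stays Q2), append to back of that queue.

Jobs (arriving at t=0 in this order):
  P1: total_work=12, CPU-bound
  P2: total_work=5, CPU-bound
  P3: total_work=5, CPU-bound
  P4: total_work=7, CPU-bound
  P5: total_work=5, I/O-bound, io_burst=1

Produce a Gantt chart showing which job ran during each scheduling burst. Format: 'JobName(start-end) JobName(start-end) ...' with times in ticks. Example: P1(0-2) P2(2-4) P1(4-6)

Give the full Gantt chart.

Answer: P1(0-2) P2(2-4) P3(4-6) P4(6-8) P5(8-9) P5(9-10) P5(10-11) P5(11-12) P5(12-13) P1(13-17) P2(17-20) P3(20-23) P4(23-27) P1(27-33) P4(33-34)

Derivation:
t=0-2: P1@Q0 runs 2, rem=10, quantum used, demote→Q1. Q0=[P2,P3,P4,P5] Q1=[P1] Q2=[]
t=2-4: P2@Q0 runs 2, rem=3, quantum used, demote→Q1. Q0=[P3,P4,P5] Q1=[P1,P2] Q2=[]
t=4-6: P3@Q0 runs 2, rem=3, quantum used, demote→Q1. Q0=[P4,P5] Q1=[P1,P2,P3] Q2=[]
t=6-8: P4@Q0 runs 2, rem=5, quantum used, demote→Q1. Q0=[P5] Q1=[P1,P2,P3,P4] Q2=[]
t=8-9: P5@Q0 runs 1, rem=4, I/O yield, promote→Q0. Q0=[P5] Q1=[P1,P2,P3,P4] Q2=[]
t=9-10: P5@Q0 runs 1, rem=3, I/O yield, promote→Q0. Q0=[P5] Q1=[P1,P2,P3,P4] Q2=[]
t=10-11: P5@Q0 runs 1, rem=2, I/O yield, promote→Q0. Q0=[P5] Q1=[P1,P2,P3,P4] Q2=[]
t=11-12: P5@Q0 runs 1, rem=1, I/O yield, promote→Q0. Q0=[P5] Q1=[P1,P2,P3,P4] Q2=[]
t=12-13: P5@Q0 runs 1, rem=0, completes. Q0=[] Q1=[P1,P2,P3,P4] Q2=[]
t=13-17: P1@Q1 runs 4, rem=6, quantum used, demote→Q2. Q0=[] Q1=[P2,P3,P4] Q2=[P1]
t=17-20: P2@Q1 runs 3, rem=0, completes. Q0=[] Q1=[P3,P4] Q2=[P1]
t=20-23: P3@Q1 runs 3, rem=0, completes. Q0=[] Q1=[P4] Q2=[P1]
t=23-27: P4@Q1 runs 4, rem=1, quantum used, demote→Q2. Q0=[] Q1=[] Q2=[P1,P4]
t=27-33: P1@Q2 runs 6, rem=0, completes. Q0=[] Q1=[] Q2=[P4]
t=33-34: P4@Q2 runs 1, rem=0, completes. Q0=[] Q1=[] Q2=[]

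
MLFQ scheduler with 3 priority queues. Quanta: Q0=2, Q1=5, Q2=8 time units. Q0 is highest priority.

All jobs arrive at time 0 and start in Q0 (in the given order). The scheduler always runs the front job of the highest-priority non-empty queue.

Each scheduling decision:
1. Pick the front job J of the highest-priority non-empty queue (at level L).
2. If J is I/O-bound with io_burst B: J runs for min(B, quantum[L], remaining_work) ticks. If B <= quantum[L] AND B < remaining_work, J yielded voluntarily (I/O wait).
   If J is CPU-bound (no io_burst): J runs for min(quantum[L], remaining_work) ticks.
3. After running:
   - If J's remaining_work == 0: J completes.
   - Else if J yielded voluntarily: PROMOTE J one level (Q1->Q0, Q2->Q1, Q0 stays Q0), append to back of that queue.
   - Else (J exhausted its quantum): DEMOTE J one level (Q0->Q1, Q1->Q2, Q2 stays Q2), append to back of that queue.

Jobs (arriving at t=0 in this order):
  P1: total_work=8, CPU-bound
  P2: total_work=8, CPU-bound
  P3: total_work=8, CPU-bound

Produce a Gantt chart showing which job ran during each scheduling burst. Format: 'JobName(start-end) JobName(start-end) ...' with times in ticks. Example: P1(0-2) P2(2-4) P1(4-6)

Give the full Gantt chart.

Answer: P1(0-2) P2(2-4) P3(4-6) P1(6-11) P2(11-16) P3(16-21) P1(21-22) P2(22-23) P3(23-24)

Derivation:
t=0-2: P1@Q0 runs 2, rem=6, quantum used, demote→Q1. Q0=[P2,P3] Q1=[P1] Q2=[]
t=2-4: P2@Q0 runs 2, rem=6, quantum used, demote→Q1. Q0=[P3] Q1=[P1,P2] Q2=[]
t=4-6: P3@Q0 runs 2, rem=6, quantum used, demote→Q1. Q0=[] Q1=[P1,P2,P3] Q2=[]
t=6-11: P1@Q1 runs 5, rem=1, quantum used, demote→Q2. Q0=[] Q1=[P2,P3] Q2=[P1]
t=11-16: P2@Q1 runs 5, rem=1, quantum used, demote→Q2. Q0=[] Q1=[P3] Q2=[P1,P2]
t=16-21: P3@Q1 runs 5, rem=1, quantum used, demote→Q2. Q0=[] Q1=[] Q2=[P1,P2,P3]
t=21-22: P1@Q2 runs 1, rem=0, completes. Q0=[] Q1=[] Q2=[P2,P3]
t=22-23: P2@Q2 runs 1, rem=0, completes. Q0=[] Q1=[] Q2=[P3]
t=23-24: P3@Q2 runs 1, rem=0, completes. Q0=[] Q1=[] Q2=[]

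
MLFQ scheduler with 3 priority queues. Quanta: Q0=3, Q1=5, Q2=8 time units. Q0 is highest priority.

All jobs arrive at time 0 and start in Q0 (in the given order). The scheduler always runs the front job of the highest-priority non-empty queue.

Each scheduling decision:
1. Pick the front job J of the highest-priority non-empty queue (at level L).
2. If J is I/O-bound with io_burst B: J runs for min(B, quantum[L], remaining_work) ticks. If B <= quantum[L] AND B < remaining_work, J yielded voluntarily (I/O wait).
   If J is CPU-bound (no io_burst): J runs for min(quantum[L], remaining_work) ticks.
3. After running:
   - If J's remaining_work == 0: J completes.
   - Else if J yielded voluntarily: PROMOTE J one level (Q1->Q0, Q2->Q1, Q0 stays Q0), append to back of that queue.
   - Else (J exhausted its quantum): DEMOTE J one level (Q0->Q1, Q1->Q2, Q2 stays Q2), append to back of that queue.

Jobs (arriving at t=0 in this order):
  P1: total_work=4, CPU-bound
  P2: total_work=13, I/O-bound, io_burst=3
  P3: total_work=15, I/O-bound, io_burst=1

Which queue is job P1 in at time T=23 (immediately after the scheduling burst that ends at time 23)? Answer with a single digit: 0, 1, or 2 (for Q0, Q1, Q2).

t=0-3: P1@Q0 runs 3, rem=1, quantum used, demote→Q1. Q0=[P2,P3] Q1=[P1] Q2=[]
t=3-6: P2@Q0 runs 3, rem=10, I/O yield, promote→Q0. Q0=[P3,P2] Q1=[P1] Q2=[]
t=6-7: P3@Q0 runs 1, rem=14, I/O yield, promote→Q0. Q0=[P2,P3] Q1=[P1] Q2=[]
t=7-10: P2@Q0 runs 3, rem=7, I/O yield, promote→Q0. Q0=[P3,P2] Q1=[P1] Q2=[]
t=10-11: P3@Q0 runs 1, rem=13, I/O yield, promote→Q0. Q0=[P2,P3] Q1=[P1] Q2=[]
t=11-14: P2@Q0 runs 3, rem=4, I/O yield, promote→Q0. Q0=[P3,P2] Q1=[P1] Q2=[]
t=14-15: P3@Q0 runs 1, rem=12, I/O yield, promote→Q0. Q0=[P2,P3] Q1=[P1] Q2=[]
t=15-18: P2@Q0 runs 3, rem=1, I/O yield, promote→Q0. Q0=[P3,P2] Q1=[P1] Q2=[]
t=18-19: P3@Q0 runs 1, rem=11, I/O yield, promote→Q0. Q0=[P2,P3] Q1=[P1] Q2=[]
t=19-20: P2@Q0 runs 1, rem=0, completes. Q0=[P3] Q1=[P1] Q2=[]
t=20-21: P3@Q0 runs 1, rem=10, I/O yield, promote→Q0. Q0=[P3] Q1=[P1] Q2=[]
t=21-22: P3@Q0 runs 1, rem=9, I/O yield, promote→Q0. Q0=[P3] Q1=[P1] Q2=[]
t=22-23: P3@Q0 runs 1, rem=8, I/O yield, promote→Q0. Q0=[P3] Q1=[P1] Q2=[]
t=23-24: P3@Q0 runs 1, rem=7, I/O yield, promote→Q0. Q0=[P3] Q1=[P1] Q2=[]
t=24-25: P3@Q0 runs 1, rem=6, I/O yield, promote→Q0. Q0=[P3] Q1=[P1] Q2=[]
t=25-26: P3@Q0 runs 1, rem=5, I/O yield, promote→Q0. Q0=[P3] Q1=[P1] Q2=[]
t=26-27: P3@Q0 runs 1, rem=4, I/O yield, promote→Q0. Q0=[P3] Q1=[P1] Q2=[]
t=27-28: P3@Q0 runs 1, rem=3, I/O yield, promote→Q0. Q0=[P3] Q1=[P1] Q2=[]
t=28-29: P3@Q0 runs 1, rem=2, I/O yield, promote→Q0. Q0=[P3] Q1=[P1] Q2=[]
t=29-30: P3@Q0 runs 1, rem=1, I/O yield, promote→Q0. Q0=[P3] Q1=[P1] Q2=[]
t=30-31: P3@Q0 runs 1, rem=0, completes. Q0=[] Q1=[P1] Q2=[]
t=31-32: P1@Q1 runs 1, rem=0, completes. Q0=[] Q1=[] Q2=[]

Answer: 1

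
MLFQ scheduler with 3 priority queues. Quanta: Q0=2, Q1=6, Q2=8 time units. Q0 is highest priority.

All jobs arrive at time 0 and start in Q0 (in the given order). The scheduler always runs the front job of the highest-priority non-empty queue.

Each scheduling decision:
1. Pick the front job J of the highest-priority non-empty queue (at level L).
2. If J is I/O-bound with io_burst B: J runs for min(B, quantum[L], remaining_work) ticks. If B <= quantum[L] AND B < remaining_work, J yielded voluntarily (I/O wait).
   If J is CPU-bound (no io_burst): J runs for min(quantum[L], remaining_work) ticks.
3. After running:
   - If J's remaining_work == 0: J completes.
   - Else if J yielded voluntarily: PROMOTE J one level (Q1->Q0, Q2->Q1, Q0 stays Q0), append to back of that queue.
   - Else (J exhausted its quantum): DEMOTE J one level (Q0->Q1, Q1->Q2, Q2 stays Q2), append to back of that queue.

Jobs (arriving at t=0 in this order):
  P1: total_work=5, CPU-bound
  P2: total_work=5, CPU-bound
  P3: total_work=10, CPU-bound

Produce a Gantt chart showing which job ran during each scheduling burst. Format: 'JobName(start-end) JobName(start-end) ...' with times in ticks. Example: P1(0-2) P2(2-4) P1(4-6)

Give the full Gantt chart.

Answer: P1(0-2) P2(2-4) P3(4-6) P1(6-9) P2(9-12) P3(12-18) P3(18-20)

Derivation:
t=0-2: P1@Q0 runs 2, rem=3, quantum used, demote→Q1. Q0=[P2,P3] Q1=[P1] Q2=[]
t=2-4: P2@Q0 runs 2, rem=3, quantum used, demote→Q1. Q0=[P3] Q1=[P1,P2] Q2=[]
t=4-6: P3@Q0 runs 2, rem=8, quantum used, demote→Q1. Q0=[] Q1=[P1,P2,P3] Q2=[]
t=6-9: P1@Q1 runs 3, rem=0, completes. Q0=[] Q1=[P2,P3] Q2=[]
t=9-12: P2@Q1 runs 3, rem=0, completes. Q0=[] Q1=[P3] Q2=[]
t=12-18: P3@Q1 runs 6, rem=2, quantum used, demote→Q2. Q0=[] Q1=[] Q2=[P3]
t=18-20: P3@Q2 runs 2, rem=0, completes. Q0=[] Q1=[] Q2=[]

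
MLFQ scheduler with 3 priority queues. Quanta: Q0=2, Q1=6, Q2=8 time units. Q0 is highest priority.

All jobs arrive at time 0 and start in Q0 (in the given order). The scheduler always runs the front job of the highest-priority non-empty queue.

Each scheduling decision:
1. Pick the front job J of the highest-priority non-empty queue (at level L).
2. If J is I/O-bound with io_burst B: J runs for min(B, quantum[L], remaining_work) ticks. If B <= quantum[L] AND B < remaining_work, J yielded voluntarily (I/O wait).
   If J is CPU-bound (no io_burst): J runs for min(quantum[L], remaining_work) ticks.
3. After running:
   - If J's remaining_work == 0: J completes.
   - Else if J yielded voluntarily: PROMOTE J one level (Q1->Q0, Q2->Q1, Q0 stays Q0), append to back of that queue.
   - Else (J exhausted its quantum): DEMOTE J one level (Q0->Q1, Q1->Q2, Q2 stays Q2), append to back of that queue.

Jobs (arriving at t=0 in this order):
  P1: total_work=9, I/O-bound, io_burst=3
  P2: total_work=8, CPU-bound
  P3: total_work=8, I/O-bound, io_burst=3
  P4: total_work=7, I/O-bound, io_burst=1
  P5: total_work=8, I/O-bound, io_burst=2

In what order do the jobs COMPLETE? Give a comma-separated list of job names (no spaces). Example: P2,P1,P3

Answer: P5,P4,P2,P1,P3

Derivation:
t=0-2: P1@Q0 runs 2, rem=7, quantum used, demote→Q1. Q0=[P2,P3,P4,P5] Q1=[P1] Q2=[]
t=2-4: P2@Q0 runs 2, rem=6, quantum used, demote→Q1. Q0=[P3,P4,P5] Q1=[P1,P2] Q2=[]
t=4-6: P3@Q0 runs 2, rem=6, quantum used, demote→Q1. Q0=[P4,P5] Q1=[P1,P2,P3] Q2=[]
t=6-7: P4@Q0 runs 1, rem=6, I/O yield, promote→Q0. Q0=[P5,P4] Q1=[P1,P2,P3] Q2=[]
t=7-9: P5@Q0 runs 2, rem=6, I/O yield, promote→Q0. Q0=[P4,P5] Q1=[P1,P2,P3] Q2=[]
t=9-10: P4@Q0 runs 1, rem=5, I/O yield, promote→Q0. Q0=[P5,P4] Q1=[P1,P2,P3] Q2=[]
t=10-12: P5@Q0 runs 2, rem=4, I/O yield, promote→Q0. Q0=[P4,P5] Q1=[P1,P2,P3] Q2=[]
t=12-13: P4@Q0 runs 1, rem=4, I/O yield, promote→Q0. Q0=[P5,P4] Q1=[P1,P2,P3] Q2=[]
t=13-15: P5@Q0 runs 2, rem=2, I/O yield, promote→Q0. Q0=[P4,P5] Q1=[P1,P2,P3] Q2=[]
t=15-16: P4@Q0 runs 1, rem=3, I/O yield, promote→Q0. Q0=[P5,P4] Q1=[P1,P2,P3] Q2=[]
t=16-18: P5@Q0 runs 2, rem=0, completes. Q0=[P4] Q1=[P1,P2,P3] Q2=[]
t=18-19: P4@Q0 runs 1, rem=2, I/O yield, promote→Q0. Q0=[P4] Q1=[P1,P2,P3] Q2=[]
t=19-20: P4@Q0 runs 1, rem=1, I/O yield, promote→Q0. Q0=[P4] Q1=[P1,P2,P3] Q2=[]
t=20-21: P4@Q0 runs 1, rem=0, completes. Q0=[] Q1=[P1,P2,P3] Q2=[]
t=21-24: P1@Q1 runs 3, rem=4, I/O yield, promote→Q0. Q0=[P1] Q1=[P2,P3] Q2=[]
t=24-26: P1@Q0 runs 2, rem=2, quantum used, demote→Q1. Q0=[] Q1=[P2,P3,P1] Q2=[]
t=26-32: P2@Q1 runs 6, rem=0, completes. Q0=[] Q1=[P3,P1] Q2=[]
t=32-35: P3@Q1 runs 3, rem=3, I/O yield, promote→Q0. Q0=[P3] Q1=[P1] Q2=[]
t=35-37: P3@Q0 runs 2, rem=1, quantum used, demote→Q1. Q0=[] Q1=[P1,P3] Q2=[]
t=37-39: P1@Q1 runs 2, rem=0, completes. Q0=[] Q1=[P3] Q2=[]
t=39-40: P3@Q1 runs 1, rem=0, completes. Q0=[] Q1=[] Q2=[]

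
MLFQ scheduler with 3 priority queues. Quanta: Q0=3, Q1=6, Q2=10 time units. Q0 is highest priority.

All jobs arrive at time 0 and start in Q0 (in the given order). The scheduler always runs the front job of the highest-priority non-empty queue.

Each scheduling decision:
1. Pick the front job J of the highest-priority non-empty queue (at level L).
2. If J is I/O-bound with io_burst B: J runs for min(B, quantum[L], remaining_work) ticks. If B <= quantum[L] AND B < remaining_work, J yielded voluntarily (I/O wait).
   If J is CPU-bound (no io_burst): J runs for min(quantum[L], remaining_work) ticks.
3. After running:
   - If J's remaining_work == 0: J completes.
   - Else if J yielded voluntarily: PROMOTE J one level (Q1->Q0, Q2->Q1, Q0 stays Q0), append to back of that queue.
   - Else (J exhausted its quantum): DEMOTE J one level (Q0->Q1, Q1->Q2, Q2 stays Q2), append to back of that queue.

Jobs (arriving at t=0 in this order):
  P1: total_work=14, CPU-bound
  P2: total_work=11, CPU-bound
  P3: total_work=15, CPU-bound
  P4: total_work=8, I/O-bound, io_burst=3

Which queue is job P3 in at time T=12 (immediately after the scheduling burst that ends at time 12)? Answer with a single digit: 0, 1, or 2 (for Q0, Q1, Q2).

Answer: 1

Derivation:
t=0-3: P1@Q0 runs 3, rem=11, quantum used, demote→Q1. Q0=[P2,P3,P4] Q1=[P1] Q2=[]
t=3-6: P2@Q0 runs 3, rem=8, quantum used, demote→Q1. Q0=[P3,P4] Q1=[P1,P2] Q2=[]
t=6-9: P3@Q0 runs 3, rem=12, quantum used, demote→Q1. Q0=[P4] Q1=[P1,P2,P3] Q2=[]
t=9-12: P4@Q0 runs 3, rem=5, I/O yield, promote→Q0. Q0=[P4] Q1=[P1,P2,P3] Q2=[]
t=12-15: P4@Q0 runs 3, rem=2, I/O yield, promote→Q0. Q0=[P4] Q1=[P1,P2,P3] Q2=[]
t=15-17: P4@Q0 runs 2, rem=0, completes. Q0=[] Q1=[P1,P2,P3] Q2=[]
t=17-23: P1@Q1 runs 6, rem=5, quantum used, demote→Q2. Q0=[] Q1=[P2,P3] Q2=[P1]
t=23-29: P2@Q1 runs 6, rem=2, quantum used, demote→Q2. Q0=[] Q1=[P3] Q2=[P1,P2]
t=29-35: P3@Q1 runs 6, rem=6, quantum used, demote→Q2. Q0=[] Q1=[] Q2=[P1,P2,P3]
t=35-40: P1@Q2 runs 5, rem=0, completes. Q0=[] Q1=[] Q2=[P2,P3]
t=40-42: P2@Q2 runs 2, rem=0, completes. Q0=[] Q1=[] Q2=[P3]
t=42-48: P3@Q2 runs 6, rem=0, completes. Q0=[] Q1=[] Q2=[]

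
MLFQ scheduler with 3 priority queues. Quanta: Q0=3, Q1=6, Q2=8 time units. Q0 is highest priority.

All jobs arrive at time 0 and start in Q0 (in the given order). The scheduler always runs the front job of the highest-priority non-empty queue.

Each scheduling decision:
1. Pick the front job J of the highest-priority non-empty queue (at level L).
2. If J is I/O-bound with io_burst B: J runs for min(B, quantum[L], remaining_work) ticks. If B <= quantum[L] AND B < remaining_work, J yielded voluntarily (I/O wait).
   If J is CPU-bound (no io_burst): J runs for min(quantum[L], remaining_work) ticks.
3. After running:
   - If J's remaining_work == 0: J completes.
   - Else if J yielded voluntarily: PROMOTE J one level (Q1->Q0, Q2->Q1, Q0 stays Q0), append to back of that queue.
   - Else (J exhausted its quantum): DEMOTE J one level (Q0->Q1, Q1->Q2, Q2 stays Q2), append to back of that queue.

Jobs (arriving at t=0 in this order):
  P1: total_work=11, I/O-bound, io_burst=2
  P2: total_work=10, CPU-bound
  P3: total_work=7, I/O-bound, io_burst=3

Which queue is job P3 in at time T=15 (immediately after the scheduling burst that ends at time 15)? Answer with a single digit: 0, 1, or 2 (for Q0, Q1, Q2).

t=0-2: P1@Q0 runs 2, rem=9, I/O yield, promote→Q0. Q0=[P2,P3,P1] Q1=[] Q2=[]
t=2-5: P2@Q0 runs 3, rem=7, quantum used, demote→Q1. Q0=[P3,P1] Q1=[P2] Q2=[]
t=5-8: P3@Q0 runs 3, rem=4, I/O yield, promote→Q0. Q0=[P1,P3] Q1=[P2] Q2=[]
t=8-10: P1@Q0 runs 2, rem=7, I/O yield, promote→Q0. Q0=[P3,P1] Q1=[P2] Q2=[]
t=10-13: P3@Q0 runs 3, rem=1, I/O yield, promote→Q0. Q0=[P1,P3] Q1=[P2] Q2=[]
t=13-15: P1@Q0 runs 2, rem=5, I/O yield, promote→Q0. Q0=[P3,P1] Q1=[P2] Q2=[]
t=15-16: P3@Q0 runs 1, rem=0, completes. Q0=[P1] Q1=[P2] Q2=[]
t=16-18: P1@Q0 runs 2, rem=3, I/O yield, promote→Q0. Q0=[P1] Q1=[P2] Q2=[]
t=18-20: P1@Q0 runs 2, rem=1, I/O yield, promote→Q0. Q0=[P1] Q1=[P2] Q2=[]
t=20-21: P1@Q0 runs 1, rem=0, completes. Q0=[] Q1=[P2] Q2=[]
t=21-27: P2@Q1 runs 6, rem=1, quantum used, demote→Q2. Q0=[] Q1=[] Q2=[P2]
t=27-28: P2@Q2 runs 1, rem=0, completes. Q0=[] Q1=[] Q2=[]

Answer: 0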